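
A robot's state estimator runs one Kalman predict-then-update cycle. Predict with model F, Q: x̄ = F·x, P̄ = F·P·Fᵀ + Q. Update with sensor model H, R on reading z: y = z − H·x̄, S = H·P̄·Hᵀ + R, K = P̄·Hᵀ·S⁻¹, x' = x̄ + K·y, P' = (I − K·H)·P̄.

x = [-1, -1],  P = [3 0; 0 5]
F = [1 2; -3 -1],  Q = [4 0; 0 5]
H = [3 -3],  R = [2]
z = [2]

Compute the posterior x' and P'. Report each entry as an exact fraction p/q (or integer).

x̄ = F·x = [-3, 4]
P̄ = F·P·Fᵀ + Q = [27 -19; -19 37]
y = z − H·x̄ = [23]
S = H·P̄·Hᵀ + R = [920]
K = P̄·Hᵀ·S⁻¹ = [3/20; -21/115]
x' = x̄ + K·y = [9/20, -1/5]
P' = (I − K·H)·P̄ = [63/10 31/5; 31/5 727/115]

x' = [9/20, -1/5]
P' = [63/10 31/5; 31/5 727/115]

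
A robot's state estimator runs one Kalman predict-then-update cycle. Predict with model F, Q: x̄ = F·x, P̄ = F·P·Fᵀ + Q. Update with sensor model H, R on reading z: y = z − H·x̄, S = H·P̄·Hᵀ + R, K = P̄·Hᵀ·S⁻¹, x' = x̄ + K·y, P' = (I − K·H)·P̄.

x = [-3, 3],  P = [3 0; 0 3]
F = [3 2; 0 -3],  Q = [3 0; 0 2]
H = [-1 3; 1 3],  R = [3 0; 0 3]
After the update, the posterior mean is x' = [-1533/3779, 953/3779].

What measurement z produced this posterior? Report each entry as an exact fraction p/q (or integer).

z = [1, 1]

x̄ = F·x = [-3, -9]
P̄ = F·P·Fᵀ + Q = [42 -18; -18 29]
S = H·P̄·Hᵀ + R = [414 219; 219 198]
K = P̄·Hᵀ·S⁻¹ = [-1820/3779 1784/3779; 631/3779 619/3779]
x' − x̄ = [9804/3779, 34964/3779] = K·y
y = (KᵀK)⁻¹·Kᵀ·(x' − x̄) = [25, 31]
z = y + H·x̄ = [25, 31] + [-24, -30] = [1, 1]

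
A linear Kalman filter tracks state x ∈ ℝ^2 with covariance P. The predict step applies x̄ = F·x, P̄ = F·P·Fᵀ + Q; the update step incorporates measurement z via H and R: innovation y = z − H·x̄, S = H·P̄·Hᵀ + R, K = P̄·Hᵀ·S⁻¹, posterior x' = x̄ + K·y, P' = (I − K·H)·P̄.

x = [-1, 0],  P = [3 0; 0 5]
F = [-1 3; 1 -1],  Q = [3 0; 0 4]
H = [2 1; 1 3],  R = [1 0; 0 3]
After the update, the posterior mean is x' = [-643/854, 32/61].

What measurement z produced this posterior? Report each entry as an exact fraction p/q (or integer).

z = [-1, 1]

x̄ = F·x = [1, -1]
P̄ = F·P·Fᵀ + Q = [51 -18; -18 12]
S = H·P̄·Hᵀ + R = [145 12; 12 54]
K = P̄·Hᵀ·S⁻¹ = [254/427 -481/2562; -12/61 23/61]
x' − x̄ = [-1497/854, 93/61] = K·y
y = (KᵀK)⁻¹·Kᵀ·(x' − x̄) = [-2, 3]
z = y + H·x̄ = [-2, 3] + [1, -2] = [-1, 1]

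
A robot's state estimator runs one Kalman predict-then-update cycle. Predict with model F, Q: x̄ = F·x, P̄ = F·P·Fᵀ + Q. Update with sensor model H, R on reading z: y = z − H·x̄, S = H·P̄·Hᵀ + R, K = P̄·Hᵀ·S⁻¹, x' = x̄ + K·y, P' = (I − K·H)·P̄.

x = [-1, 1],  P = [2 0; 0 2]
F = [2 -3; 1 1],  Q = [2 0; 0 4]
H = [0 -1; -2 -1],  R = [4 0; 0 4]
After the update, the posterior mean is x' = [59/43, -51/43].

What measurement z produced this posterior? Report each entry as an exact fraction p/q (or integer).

x̄ = F·x = [-5, 0]
P̄ = F·P·Fᵀ + Q = [28 -2; -2 8]
S = H·P̄·Hᵀ + R = [12 4; 4 116]
K = P̄·Hᵀ·S⁻¹ = [14/43 -41/86; -57/86 -1/86]
x' − x̄ = [274/43, -51/43] = K·y
y = (KᵀK)⁻¹·Kᵀ·(x' − x̄) = [2, -12]
z = y + H·x̄ = [2, -12] + [0, 10] = [2, -2]

z = [2, -2]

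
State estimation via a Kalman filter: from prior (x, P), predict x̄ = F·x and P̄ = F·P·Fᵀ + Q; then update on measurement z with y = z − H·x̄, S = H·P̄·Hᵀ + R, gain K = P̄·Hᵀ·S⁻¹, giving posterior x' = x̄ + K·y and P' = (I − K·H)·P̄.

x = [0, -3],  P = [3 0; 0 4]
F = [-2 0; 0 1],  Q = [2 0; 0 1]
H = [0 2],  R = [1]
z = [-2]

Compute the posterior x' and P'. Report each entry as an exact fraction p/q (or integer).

x' = [0, -23/21]
P' = [14 0; 0 5/21]

x̄ = F·x = [0, -3]
P̄ = F·P·Fᵀ + Q = [14 0; 0 5]
y = z − H·x̄ = [4]
S = H·P̄·Hᵀ + R = [21]
K = P̄·Hᵀ·S⁻¹ = [0; 10/21]
x' = x̄ + K·y = [0, -23/21]
P' = (I − K·H)·P̄ = [14 0; 0 5/21]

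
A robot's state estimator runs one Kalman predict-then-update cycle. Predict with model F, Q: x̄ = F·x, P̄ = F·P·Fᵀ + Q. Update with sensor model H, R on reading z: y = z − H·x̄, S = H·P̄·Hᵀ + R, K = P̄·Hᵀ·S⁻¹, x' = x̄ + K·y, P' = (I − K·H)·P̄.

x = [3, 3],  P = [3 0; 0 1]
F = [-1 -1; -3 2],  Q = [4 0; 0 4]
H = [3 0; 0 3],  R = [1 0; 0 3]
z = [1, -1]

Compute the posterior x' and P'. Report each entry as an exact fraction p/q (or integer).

x' = [1523/6415, -1934/6415]
P' = [701/6415 7/6415; 7/6415 2114/6415]

x̄ = F·x = [-6, -3]
P̄ = F·P·Fᵀ + Q = [8 7; 7 35]
y = z − H·x̄ = [19, 8]
S = H·P̄·Hᵀ + R = [73 63; 63 318]
K = P̄·Hᵀ·S⁻¹ = [2103/6415 7/6415; 21/6415 2114/6415]
x' = x̄ + K·y = [1523/6415, -1934/6415]
P' = (I − K·H)·P̄ = [701/6415 7/6415; 7/6415 2114/6415]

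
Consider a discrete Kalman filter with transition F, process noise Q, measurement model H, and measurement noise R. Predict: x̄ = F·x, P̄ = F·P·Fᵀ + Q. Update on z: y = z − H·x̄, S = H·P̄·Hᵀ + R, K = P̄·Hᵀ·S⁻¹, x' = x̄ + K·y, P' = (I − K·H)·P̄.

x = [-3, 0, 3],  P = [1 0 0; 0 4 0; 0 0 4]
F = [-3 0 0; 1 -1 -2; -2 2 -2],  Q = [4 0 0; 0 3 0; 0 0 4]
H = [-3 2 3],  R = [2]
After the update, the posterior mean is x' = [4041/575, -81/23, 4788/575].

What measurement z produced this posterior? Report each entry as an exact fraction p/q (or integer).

x̄ = F·x = [9, -9, 0]
P̄ = F·P·Fᵀ + Q = [13 -3 6; -3 24 6; 6 6 40]
S = H·P̄·Hᵀ + R = [575]
K = P̄·Hᵀ·S⁻¹ = [-27/575; 3/23; 114/575]
x' − x̄ = [-1134/575, 126/23, 4788/575] = K·y
y = (KᵀK)⁻¹·Kᵀ·(x' − x̄) = [42]
z = y + H·x̄ = [42] + [-45] = [-3]

z = [-3]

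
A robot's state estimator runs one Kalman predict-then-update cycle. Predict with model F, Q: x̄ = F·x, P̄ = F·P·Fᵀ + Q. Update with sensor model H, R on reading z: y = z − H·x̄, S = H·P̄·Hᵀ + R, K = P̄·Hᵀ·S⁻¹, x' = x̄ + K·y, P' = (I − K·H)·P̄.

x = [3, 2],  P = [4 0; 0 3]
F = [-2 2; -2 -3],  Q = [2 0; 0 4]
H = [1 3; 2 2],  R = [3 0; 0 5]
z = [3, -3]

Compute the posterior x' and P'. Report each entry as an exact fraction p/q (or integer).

x̄ = F·x = [-2, -12]
P̄ = F·P·Fᵀ + Q = [30 -2; -2 47]
y = z − H·x̄ = [41, 25]
S = H·P̄·Hᵀ + R = [444 326; 326 297]
K = P̄·Hᵀ·S⁻¹ = [-1391/3199 2130/3199; 11943/25592 -2677/12796]
x' = x̄ + K·y = [-10179/3199, 48709/25592]
P' = (I − K·H)·P̄ = [10074/3199 -4749/3199; -4749/3199 24607/25592]

x' = [-10179/3199, 48709/25592]
P' = [10074/3199 -4749/3199; -4749/3199 24607/25592]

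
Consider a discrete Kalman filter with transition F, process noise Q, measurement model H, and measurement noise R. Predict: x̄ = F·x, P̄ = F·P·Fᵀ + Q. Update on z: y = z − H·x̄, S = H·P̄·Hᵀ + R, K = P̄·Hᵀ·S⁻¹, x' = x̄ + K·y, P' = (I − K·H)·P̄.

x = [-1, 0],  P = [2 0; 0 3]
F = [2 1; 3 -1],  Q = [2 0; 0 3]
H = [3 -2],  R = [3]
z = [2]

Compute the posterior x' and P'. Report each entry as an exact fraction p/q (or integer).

x' = [-29/18, -61/18]
P' = [107/12 157/12; 157/12 239/12]

x̄ = F·x = [-2, -3]
P̄ = F·P·Fᵀ + Q = [13 9; 9 24]
y = z − H·x̄ = [2]
S = H·P̄·Hᵀ + R = [108]
K = P̄·Hᵀ·S⁻¹ = [7/36; -7/36]
x' = x̄ + K·y = [-29/18, -61/18]
P' = (I − K·H)·P̄ = [107/12 157/12; 157/12 239/12]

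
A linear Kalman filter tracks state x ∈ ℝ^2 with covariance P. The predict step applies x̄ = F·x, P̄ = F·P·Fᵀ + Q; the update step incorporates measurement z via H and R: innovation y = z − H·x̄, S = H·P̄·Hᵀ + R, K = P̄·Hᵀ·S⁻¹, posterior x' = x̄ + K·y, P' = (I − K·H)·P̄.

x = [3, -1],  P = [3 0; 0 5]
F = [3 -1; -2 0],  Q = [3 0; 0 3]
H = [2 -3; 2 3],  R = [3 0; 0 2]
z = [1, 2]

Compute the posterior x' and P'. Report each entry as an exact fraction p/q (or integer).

x̄ = F·x = [10, -6]
P̄ = F·P·Fᵀ + Q = [35 -18; -18 15]
y = z − H·x̄ = [-37, 0]
S = H·P̄·Hᵀ + R = [494 5; 5 61]
K = P̄·Hᵀ·S⁻¹ = [7484/30109 7284/30109; -4986/30109 4851/30109]
x' = x̄ + K·y = [24182/30109, 3828/30109]
P' = (I − K·H)·P̄ = [9255/30109 -1314/30109; -1314/30109 4110/30109]

x' = [24182/30109, 3828/30109]
P' = [9255/30109 -1314/30109; -1314/30109 4110/30109]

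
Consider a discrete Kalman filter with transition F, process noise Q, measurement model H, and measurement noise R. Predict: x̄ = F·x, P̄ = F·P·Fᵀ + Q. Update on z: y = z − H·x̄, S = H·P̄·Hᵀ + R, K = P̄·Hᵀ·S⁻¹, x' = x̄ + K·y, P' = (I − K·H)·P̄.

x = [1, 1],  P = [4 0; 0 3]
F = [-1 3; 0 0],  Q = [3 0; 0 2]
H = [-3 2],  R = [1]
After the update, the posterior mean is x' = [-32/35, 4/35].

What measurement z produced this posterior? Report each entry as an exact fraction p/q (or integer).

z = [3]

x̄ = F·x = [2, 0]
P̄ = F·P·Fᵀ + Q = [34 0; 0 2]
S = H·P̄·Hᵀ + R = [315]
K = P̄·Hᵀ·S⁻¹ = [-34/105; 4/315]
x' − x̄ = [-102/35, 4/35] = K·y
y = (KᵀK)⁻¹·Kᵀ·(x' − x̄) = [9]
z = y + H·x̄ = [9] + [-6] = [3]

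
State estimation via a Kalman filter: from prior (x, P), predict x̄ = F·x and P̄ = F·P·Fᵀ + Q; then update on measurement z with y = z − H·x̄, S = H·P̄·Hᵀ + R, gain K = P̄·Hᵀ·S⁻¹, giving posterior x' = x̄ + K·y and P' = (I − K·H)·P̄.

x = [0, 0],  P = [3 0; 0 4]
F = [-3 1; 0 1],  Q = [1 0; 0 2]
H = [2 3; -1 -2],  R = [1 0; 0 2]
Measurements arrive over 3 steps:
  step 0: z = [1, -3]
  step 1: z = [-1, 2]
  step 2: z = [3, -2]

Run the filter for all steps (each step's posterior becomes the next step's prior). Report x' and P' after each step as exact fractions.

step 0: x̄ = F·x = [0, 0]
step 0: P̄ = F·P·Fᵀ + Q = [32 4; 4 6]
step 0: y = z − H·x̄ = [1, -3]
step 0: S = H·P̄·Hᵀ + R = [231 -128; -128 74]
step 0: K = P̄·Hᵀ·S⁻¹ = [252/355 244/355; -62/355 -184/355]
step 0: x' = x̄ + K·y = [-96/71, 98/71]
step 0: P' = (I − K·H)·P̄ = [1968/355 -1228/355; -1228/355 798/355]
step 1: x̄ = F·x = [386/71, 98/71]
step 1: P̄ = F·P·Fᵀ + Q = [26233/355 4482/355; 4482/355 1508/355]
step 1: y = z − H·x̄ = [-1137/71, 724/71]
step 1: S = H·P̄·Hᵀ + R = [172643/355 -92888/355; -92888/355 50903/355]
step 1: K = P̄·Hᵀ·S⁻¹ = [241520/450327 129347/450327; -27872/450327 -117194/450327]
step 1: x' = x̄ + K·y = [-100490/450327, -127126/450327]
step 1: P' = (I − K·H)·P̄ = [1259122/450327 -758908/450327; -758908/450327 496648/450327]
step 2: x̄ = F·x = [4712/12171, -127126/450327]
step 2: P̄ = F·P·Fᵀ + Q = [454933/12171 74956/12171; 74956/12171 1397302/450327]
step 2: y = z − H·x̄ = [1383671/450327, -326854/150109]
step 2: S = H·P̄·Hᵀ + R = [113636593/450327 -20487486/150109; -20487486/150109 11471957/150109]
step 2: K = P̄·Hᵀ·S⁻¹ = [154268224/295937357 83067597/295937357; -15671654/295937357 -75865884/295937357]
step 2: x' = x̄ + K·y = [407700274/295937357, 33498896/295937357]
step 2: P' = (I − K·H)·P̄ = [806942030/295937357 -486538612/295937357; -486538612/295937357 319135190/295937357]

step 0: x' = [-96/71, 98/71], P' = [1968/355 -1228/355; -1228/355 798/355]
step 1: x' = [-100490/450327, -127126/450327], P' = [1259122/450327 -758908/450327; -758908/450327 496648/450327]
step 2: x' = [407700274/295937357, 33498896/295937357], P' = [806942030/295937357 -486538612/295937357; -486538612/295937357 319135190/295937357]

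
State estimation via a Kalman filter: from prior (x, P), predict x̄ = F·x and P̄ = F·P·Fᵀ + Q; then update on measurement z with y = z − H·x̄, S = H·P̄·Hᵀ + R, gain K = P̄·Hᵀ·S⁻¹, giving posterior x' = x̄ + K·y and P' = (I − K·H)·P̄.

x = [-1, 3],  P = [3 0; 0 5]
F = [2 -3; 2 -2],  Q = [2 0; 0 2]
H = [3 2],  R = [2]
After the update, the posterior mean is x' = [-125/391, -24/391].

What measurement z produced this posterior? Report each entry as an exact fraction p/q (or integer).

z = [-1]

x̄ = F·x = [-11, -8]
P̄ = F·P·Fᵀ + Q = [59 42; 42 34]
S = H·P̄·Hᵀ + R = [1173]
K = P̄·Hᵀ·S⁻¹ = [87/391; 194/1173]
x' − x̄ = [4176/391, 3104/391] = K·y
y = (KᵀK)⁻¹·Kᵀ·(x' − x̄) = [48]
z = y + H·x̄ = [48] + [-49] = [-1]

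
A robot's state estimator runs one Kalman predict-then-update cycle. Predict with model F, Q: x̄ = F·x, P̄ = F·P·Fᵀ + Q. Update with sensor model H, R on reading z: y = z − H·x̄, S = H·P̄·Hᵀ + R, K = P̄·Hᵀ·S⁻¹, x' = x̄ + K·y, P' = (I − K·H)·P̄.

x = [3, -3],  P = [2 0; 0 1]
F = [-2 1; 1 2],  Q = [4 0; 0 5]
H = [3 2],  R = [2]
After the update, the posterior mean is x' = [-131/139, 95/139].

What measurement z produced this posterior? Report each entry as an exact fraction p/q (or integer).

z = [-1]

x̄ = F·x = [-9, -3]
P̄ = F·P·Fᵀ + Q = [13 -2; -2 11]
S = H·P̄·Hᵀ + R = [139]
K = P̄·Hᵀ·S⁻¹ = [35/139; 16/139]
x' − x̄ = [1120/139, 512/139] = K·y
y = (KᵀK)⁻¹·Kᵀ·(x' − x̄) = [32]
z = y + H·x̄ = [32] + [-33] = [-1]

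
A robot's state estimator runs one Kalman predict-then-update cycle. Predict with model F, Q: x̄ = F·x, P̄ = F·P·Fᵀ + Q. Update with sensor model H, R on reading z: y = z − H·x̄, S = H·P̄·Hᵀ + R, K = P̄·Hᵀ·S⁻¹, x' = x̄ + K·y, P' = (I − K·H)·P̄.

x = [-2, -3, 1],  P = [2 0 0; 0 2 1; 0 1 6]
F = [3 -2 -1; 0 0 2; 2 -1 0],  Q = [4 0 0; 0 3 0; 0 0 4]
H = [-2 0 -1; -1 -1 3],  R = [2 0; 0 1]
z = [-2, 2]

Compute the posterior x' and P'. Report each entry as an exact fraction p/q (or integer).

x̄ = F·x = [-1, 2, -1]
P̄ = F·P·Fᵀ + Q = [40 -16 17; -16 27 -2; 17 -2 14]
y = z − H·x̄ = [-5, 6]
S = H·P̄·Hᵀ + R = [244 -81; -81 72]
K = P̄·Hᵀ·S⁻¹ = [-533/1223 -141/1223; 119/1223 -1394/11007; -141/1223 300/1223]
x' = x̄ + K·y = [596/1223, 2765/3669, 1282/1223]
P' = (I − K·H)·P̄ = [1026/1223 -3843/1223 -986/1223; -3843/1223 237077/11007 7448/1223; -986/1223 7448/1223 2254/1223]

x' = [596/1223, 2765/3669, 1282/1223]
P' = [1026/1223 -3843/1223 -986/1223; -3843/1223 237077/11007 7448/1223; -986/1223 7448/1223 2254/1223]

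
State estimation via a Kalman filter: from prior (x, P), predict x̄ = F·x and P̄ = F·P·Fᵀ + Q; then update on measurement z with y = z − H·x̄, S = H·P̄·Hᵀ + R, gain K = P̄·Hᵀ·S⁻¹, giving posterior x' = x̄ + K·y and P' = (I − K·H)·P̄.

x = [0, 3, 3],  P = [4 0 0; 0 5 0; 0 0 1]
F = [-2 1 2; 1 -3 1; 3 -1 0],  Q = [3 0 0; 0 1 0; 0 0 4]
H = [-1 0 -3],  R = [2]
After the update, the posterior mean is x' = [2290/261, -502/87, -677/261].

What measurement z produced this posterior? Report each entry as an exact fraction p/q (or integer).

x̄ = F·x = [9, -6, -3]
P̄ = F·P·Fᵀ + Q = [28 -21 -29; -21 51 27; -29 27 45]
S = H·P̄·Hᵀ + R = [261]
K = P̄·Hᵀ·S⁻¹ = [59/261; -20/87; -106/261]
x' − x̄ = [-59/261, 20/87, 106/261] = K·y
y = (KᵀK)⁻¹·Kᵀ·(x' − x̄) = [-1]
z = y + H·x̄ = [-1] + [0] = [-1]

z = [-1]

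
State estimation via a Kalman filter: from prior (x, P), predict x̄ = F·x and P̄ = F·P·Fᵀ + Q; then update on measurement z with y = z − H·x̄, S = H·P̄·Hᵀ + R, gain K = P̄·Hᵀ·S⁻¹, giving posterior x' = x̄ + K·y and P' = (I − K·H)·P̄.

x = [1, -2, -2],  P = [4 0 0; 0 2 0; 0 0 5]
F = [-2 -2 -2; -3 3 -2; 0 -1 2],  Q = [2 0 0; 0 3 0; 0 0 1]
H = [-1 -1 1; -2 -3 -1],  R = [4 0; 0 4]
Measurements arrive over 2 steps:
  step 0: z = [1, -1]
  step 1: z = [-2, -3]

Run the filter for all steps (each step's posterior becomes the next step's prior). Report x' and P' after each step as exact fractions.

step 0: x' = [248/47, -2545/658, 1089/658], P' = [11368/705 -8326/705 786/235; -8326/705 180361/19740 -19021/6580; 786/235 -19021/6580 18643/6580]
step 1: x' = [25352/632175, 6197237/5310270, -14602003/26551350], P' = [4563104/1053625 -1911739/632175 330221/3160875; -1911739/632175 27453997/10620540 -22851083/53102700; 330221/3160875 -22851083/53102700 453271837/265513500]

step 0: x̄ = F·x = [6, -5, -2]
step 0: P̄ = F·P·Fᵀ + Q = [46 32 -16; 32 77 -26; -16 -26 23]
step 0: y = z − H·x̄ = [4, -6]
step 0: S = H·P̄·Hᵀ + R = [298 528; 528 1068]
step 0: K = P̄·Hᵀ·S⁻¹ = [-57/235 -29/705; -179/3290 -4441/19740; 1957/3290 -1399/6580]
step 0: x' = x̄ + K·y = [248/47, -2545/658, 1089/658]
step 0: P' = (I − K·H)·P̄ = [11368/705 -8326/705 786/235; -8326/705 180361/19740 -19021/6580; 786/235 -19021/6580 18643/6580]
step 1: x̄ = F·x = [-288/47, -20229/658, 4723/658]
step 1: P̄ = F·P·Fᵀ + Q = [1106/47 4347/47 -1141/47; 4347/47 3481423/6580 -772277/6580; -1141/47 -772277/6580 652069/19740]
step 1: y = z − H·x̄ = [-15150/329, -33001/329]
step 1: S = H·P̄·Hᵀ + R = [1044170/987 2292568/987; 2292568/987 25669636/4935]
step 1: K = P̄·Hᵀ·S⁻¹ = [-950099/3160875 48362/632175; 29063/13275675 -847334/2655135; 33736793/66378375 -2074784/13275675]
step 1: x' = x̄ + K·y = [25352/632175, 6197237/5310270, -14602003/26551350]
step 1: P' = (I − K·H)·P̄ = [4563104/1053625 -1911739/632175 330221/3160875; -1911739/632175 27453997/10620540 -22851083/53102700; 330221/3160875 -22851083/53102700 453271837/265513500]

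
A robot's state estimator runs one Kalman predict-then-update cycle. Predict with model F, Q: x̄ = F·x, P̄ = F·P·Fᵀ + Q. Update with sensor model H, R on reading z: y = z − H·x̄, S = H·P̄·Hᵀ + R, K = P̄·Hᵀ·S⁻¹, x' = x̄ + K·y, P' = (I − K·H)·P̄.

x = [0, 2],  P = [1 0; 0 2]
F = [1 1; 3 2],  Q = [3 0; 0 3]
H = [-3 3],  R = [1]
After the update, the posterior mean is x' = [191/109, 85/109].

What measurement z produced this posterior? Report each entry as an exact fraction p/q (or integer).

x̄ = F·x = [2, 4]
P̄ = F·P·Fᵀ + Q = [6 7; 7 20]
S = H·P̄·Hᵀ + R = [109]
K = P̄·Hᵀ·S⁻¹ = [3/109; 39/109]
x' − x̄ = [-27/109, -351/109] = K·y
y = (KᵀK)⁻¹·Kᵀ·(x' − x̄) = [-9]
z = y + H·x̄ = [-9] + [6] = [-3]

z = [-3]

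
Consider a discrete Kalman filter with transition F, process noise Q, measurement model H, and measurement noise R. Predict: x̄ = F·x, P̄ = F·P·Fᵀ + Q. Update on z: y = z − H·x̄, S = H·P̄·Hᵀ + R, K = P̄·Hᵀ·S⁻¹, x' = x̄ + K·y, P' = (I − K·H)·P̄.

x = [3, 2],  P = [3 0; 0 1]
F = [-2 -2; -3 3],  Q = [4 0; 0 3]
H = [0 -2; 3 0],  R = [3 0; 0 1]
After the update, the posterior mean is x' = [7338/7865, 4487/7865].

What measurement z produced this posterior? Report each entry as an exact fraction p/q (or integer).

x̄ = F·x = [-10, -3]
P̄ = F·P·Fᵀ + Q = [20 12; 12 39]
S = H·P̄·Hᵀ + R = [159 -72; -72 181]
K = P̄·Hᵀ·S⁻¹ = [-8/7865 2604/7865; -3842/7865 36/7865]
x' − x̄ = [85988/7865, 28082/7865] = K·y
y = (KᵀK)⁻¹·Kᵀ·(x' − x̄) = [-7, 33]
z = y + H·x̄ = [-7, 33] + [6, -30] = [-1, 3]

z = [-1, 3]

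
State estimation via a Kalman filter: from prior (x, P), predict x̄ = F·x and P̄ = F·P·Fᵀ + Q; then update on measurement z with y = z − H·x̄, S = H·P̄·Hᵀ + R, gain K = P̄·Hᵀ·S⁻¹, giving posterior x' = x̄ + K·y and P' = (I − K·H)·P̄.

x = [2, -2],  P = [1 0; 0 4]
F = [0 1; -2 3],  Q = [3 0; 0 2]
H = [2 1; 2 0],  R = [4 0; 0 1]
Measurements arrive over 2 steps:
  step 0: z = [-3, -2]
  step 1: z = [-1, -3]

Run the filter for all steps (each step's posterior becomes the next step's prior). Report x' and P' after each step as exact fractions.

step 0: x' = [-335/417, -337/139], P' = [89/417 -42/139; -42/139 528/139]
step 1: x' = [-209551/158155, 116139/158155], P' = [33291/158155 -45234/158155; -45234/158155 586336/158155]

step 0: x̄ = F·x = [-2, -10]
step 0: P̄ = F·P·Fᵀ + Q = [7 12; 12 42]
step 0: y = z − H·x̄ = [11, 2]
step 0: S = H·P̄·Hᵀ + R = [122 52; 52 29]
step 0: K = P̄·Hᵀ·S⁻¹ = [13/417 178/417; 111/139 -84/139]
step 0: x' = x̄ + K·y = [-335/417, -337/139]
step 0: P' = (I − K·H)·P̄ = [89/417 -42/139; -42/139 528/139]
step 1: x̄ = F·x = [-337/139, -17/3]
step 1: P̄ = F·P·Fᵀ + Q = [945/139 12; 12 122/3]
step 1: y = z − H·x̄ = [3968/417, 257/139]
step 1: S = H·P̄·Hᵀ + R = [49982/417 7116/139; 7116/139 3919/139]
step 1: K = P̄·Hᵀ·S⁻¹ = [5337/158155 66582/158155; 123967/158155 -90468/158155]
step 1: x' = x̄ + K·y = [-209551/158155, 116139/158155]
step 1: P' = (I − K·H)·P̄ = [33291/158155 -45234/158155; -45234/158155 586336/158155]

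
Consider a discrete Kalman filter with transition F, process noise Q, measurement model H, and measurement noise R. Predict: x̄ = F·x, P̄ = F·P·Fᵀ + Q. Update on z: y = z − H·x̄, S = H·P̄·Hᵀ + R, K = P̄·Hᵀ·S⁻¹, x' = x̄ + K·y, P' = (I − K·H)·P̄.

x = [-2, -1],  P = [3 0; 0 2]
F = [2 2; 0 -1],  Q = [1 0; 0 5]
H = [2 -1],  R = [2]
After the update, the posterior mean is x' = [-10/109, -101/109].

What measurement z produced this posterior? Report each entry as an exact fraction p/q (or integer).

x̄ = F·x = [-6, 1]
P̄ = F·P·Fᵀ + Q = [21 -4; -4 7]
S = H·P̄·Hᵀ + R = [109]
K = P̄·Hᵀ·S⁻¹ = [46/109; -15/109]
x' − x̄ = [644/109, -210/109] = K·y
y = (KᵀK)⁻¹·Kᵀ·(x' − x̄) = [14]
z = y + H·x̄ = [14] + [-13] = [1]

z = [1]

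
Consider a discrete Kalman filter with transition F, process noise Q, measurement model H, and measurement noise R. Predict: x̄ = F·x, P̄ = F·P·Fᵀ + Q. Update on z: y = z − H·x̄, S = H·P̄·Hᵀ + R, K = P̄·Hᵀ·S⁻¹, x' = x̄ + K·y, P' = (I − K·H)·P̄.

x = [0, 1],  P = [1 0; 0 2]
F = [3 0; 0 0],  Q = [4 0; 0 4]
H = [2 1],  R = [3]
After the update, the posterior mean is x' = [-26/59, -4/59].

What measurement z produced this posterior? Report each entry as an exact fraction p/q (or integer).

x̄ = F·x = [0, 0]
P̄ = F·P·Fᵀ + Q = [13 0; 0 4]
S = H·P̄·Hᵀ + R = [59]
K = P̄·Hᵀ·S⁻¹ = [26/59; 4/59]
x' − x̄ = [-26/59, -4/59] = K·y
y = (KᵀK)⁻¹·Kᵀ·(x' − x̄) = [-1]
z = y + H·x̄ = [-1] + [0] = [-1]

z = [-1]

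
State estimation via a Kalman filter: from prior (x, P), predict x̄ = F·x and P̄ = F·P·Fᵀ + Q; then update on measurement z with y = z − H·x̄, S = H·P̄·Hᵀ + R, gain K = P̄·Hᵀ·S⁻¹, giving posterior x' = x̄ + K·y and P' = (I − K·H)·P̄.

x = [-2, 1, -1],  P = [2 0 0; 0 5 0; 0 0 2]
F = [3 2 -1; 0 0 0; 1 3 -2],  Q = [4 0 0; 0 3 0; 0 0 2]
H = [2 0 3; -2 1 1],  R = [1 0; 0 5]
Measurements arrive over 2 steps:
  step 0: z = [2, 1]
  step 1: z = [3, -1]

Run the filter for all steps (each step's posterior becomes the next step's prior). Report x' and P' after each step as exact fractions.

step 0: x' = [-12281/22515, -635/1501, 23353/22515], P' = [7404/7505 1456/1501 -13816/22515; 1456/1501 4269/1501 -967/1501; -13816/22515 -967/1501 11048/22515]
step 1: x' = [1500605737/2083166455, -56942703/2083166455, 1069892227/2083166455], P' = [1731515719/2083166455 1694148219/2083166455 -1054697146/2083166455; 1694148219/2083166455 5595200589/2083166455 -1116406191/2083166455; -1054697146/2083166455 -1116406191/2083166455 867688884/2083166455]

step 0: x̄ = F·x = [-3, 0, 3]
step 0: P̄ = F·P·Fᵀ + Q = [44 0 40; 0 3 0; 40 0 57]
step 0: y = z − H·x̄ = [-1, -8]
step 0: S = H·P̄·Hᵀ + R = [1170 -165; -165 81]
step 0: K = P̄·Hᵀ·S⁻¹ = [992/7505 -1456/4503; 11/1501 78/1501; 5512/22515 967/4503]
step 0: x' = x̄ + K·y = [-12281/22515, -635/1501, 23353/22515]
step 0: P' = (I − K·H)·P̄ = [7404/7505 1456/1501 -13816/22515; 1456/1501 4269/1501 -967/1501; -13816/22515 -967/1501 11048/22515]
step 1: x̄ = F·x = [-79246/22515, 0, -87562/22515]
step 1: P̄ = F·P·Fᵀ + Q = [960152/22515 0 911429/22515; 0 3 0; 911429/22515 0 349371/7505]
step 1: y = z − H·x̄ = [488723/22515, -18689/4503]
step 1: S = H·P̄·Hᵀ + R = [24233288/22515 -868397/4503; -868397/4503 94875/1501]
step 1: K = P̄·Hᵀ·S⁻¹ = [59788000/416633291 -564716073/2083166455; 7815573/416633291 218099592/2083166455; 98734472/416633291 372135397/2083166455]
step 1: x' = x̄ + K·y = [1500605737/2083166455, -56942703/2083166455, 1069892227/2083166455]
step 1: P' = (I − K·H)·P̄ = [1731515719/2083166455 1694148219/2083166455 -1054697146/2083166455; 1694148219/2083166455 5595200589/2083166455 -1116406191/2083166455; -1054697146/2083166455 -1116406191/2083166455 867688884/2083166455]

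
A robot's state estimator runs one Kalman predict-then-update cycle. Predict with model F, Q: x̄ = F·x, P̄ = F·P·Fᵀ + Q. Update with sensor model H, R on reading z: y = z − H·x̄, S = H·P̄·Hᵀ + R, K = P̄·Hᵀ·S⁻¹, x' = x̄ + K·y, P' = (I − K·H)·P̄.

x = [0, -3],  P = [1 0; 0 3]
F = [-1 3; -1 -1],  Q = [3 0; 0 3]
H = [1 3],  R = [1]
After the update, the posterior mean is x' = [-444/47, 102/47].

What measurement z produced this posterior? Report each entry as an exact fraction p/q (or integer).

x̄ = F·x = [-9, 3]
P̄ = F·P·Fᵀ + Q = [31 -8; -8 7]
S = H·P̄·Hᵀ + R = [47]
K = P̄·Hᵀ·S⁻¹ = [7/47; 13/47]
x' − x̄ = [-21/47, -39/47] = K·y
y = (KᵀK)⁻¹·Kᵀ·(x' − x̄) = [-3]
z = y + H·x̄ = [-3] + [0] = [-3]

z = [-3]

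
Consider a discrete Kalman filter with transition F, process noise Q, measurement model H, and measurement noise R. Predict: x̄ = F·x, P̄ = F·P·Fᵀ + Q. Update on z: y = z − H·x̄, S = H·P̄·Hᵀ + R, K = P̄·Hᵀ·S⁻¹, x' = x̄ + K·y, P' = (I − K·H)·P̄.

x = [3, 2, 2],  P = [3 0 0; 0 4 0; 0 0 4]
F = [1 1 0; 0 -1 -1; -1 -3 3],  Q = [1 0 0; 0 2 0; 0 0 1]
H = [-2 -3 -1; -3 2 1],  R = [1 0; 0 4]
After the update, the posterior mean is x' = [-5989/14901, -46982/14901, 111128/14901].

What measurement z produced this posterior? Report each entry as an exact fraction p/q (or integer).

x̄ = F·x = [5, -4, -3]
P̄ = F·P·Fᵀ + Q = [8 -4 -15; -4 10 0; -15 0 76]
S = H·P̄·Hᵀ + R = [91 -123; -123 330]
K = P̄·Hᵀ·S⁻¹ = [-717/4967 -2924/14901; -1108/4967 206/14901; -99/4967 5353/14901]
x' − x̄ = [-80494/14901, 12622/14901, 155831/14901] = K·y
y = (KᵀK)⁻¹·Kᵀ·(x' − x̄) = [-2, 29]
z = y + H·x̄ = [-2, 29] + [5, -26] = [3, 3]

z = [3, 3]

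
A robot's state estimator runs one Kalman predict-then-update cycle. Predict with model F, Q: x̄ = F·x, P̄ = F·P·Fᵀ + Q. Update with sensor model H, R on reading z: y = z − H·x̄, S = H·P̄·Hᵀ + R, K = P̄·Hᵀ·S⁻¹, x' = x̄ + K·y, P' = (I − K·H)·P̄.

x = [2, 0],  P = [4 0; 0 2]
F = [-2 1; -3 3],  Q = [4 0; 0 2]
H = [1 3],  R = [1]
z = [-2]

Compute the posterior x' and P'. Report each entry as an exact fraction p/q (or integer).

x̄ = F·x = [-4, -6]
P̄ = F·P·Fᵀ + Q = [22 30; 30 56]
y = z − H·x̄ = [20]
S = H·P̄·Hᵀ + R = [707]
K = P̄·Hᵀ·S⁻¹ = [16/101; 198/707]
x' = x̄ + K·y = [-84/101, -282/707]
P' = (I − K·H)·P̄ = [430/101 -138/101; -138/101 388/707]

x' = [-84/101, -282/707]
P' = [430/101 -138/101; -138/101 388/707]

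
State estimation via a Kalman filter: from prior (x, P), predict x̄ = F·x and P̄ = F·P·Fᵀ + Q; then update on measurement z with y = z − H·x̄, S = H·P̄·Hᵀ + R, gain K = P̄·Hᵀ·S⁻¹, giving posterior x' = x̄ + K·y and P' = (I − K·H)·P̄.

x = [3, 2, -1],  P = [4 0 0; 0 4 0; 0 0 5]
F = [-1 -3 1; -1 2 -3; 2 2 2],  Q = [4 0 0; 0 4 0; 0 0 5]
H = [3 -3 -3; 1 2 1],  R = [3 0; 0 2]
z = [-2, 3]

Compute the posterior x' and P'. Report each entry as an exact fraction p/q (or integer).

x' = [992/42757, 85434/42757, -53893/42757]
P' = [103953/42757 -191135/42757 288161/42757; -191135/42757 445053/42757 -636319/42757; 288161/42757 -636319/42757 931899/42757]

x̄ = F·x = [-10, 4, 8]
P̄ = F·P·Fᵀ + Q = [49 -35 -22; -35 69 -22; -22 -22 57]
y = z − H·x̄ = [64, -3]
S = H·P̄·Hᵀ + R = [2208 -345; -345 112]
K = P̄·Hᵀ·S⁻¹ = [6927/42757 214/1859; 131/42757 1362/1859; -7419/42757 -1143/1859]
x' = x̄ + K·y = [992/42757, 85434/42757, -53893/42757]
P' = (I − K·H)·P̄ = [103953/42757 -191135/42757 288161/42757; -191135/42757 445053/42757 -636319/42757; 288161/42757 -636319/42757 931899/42757]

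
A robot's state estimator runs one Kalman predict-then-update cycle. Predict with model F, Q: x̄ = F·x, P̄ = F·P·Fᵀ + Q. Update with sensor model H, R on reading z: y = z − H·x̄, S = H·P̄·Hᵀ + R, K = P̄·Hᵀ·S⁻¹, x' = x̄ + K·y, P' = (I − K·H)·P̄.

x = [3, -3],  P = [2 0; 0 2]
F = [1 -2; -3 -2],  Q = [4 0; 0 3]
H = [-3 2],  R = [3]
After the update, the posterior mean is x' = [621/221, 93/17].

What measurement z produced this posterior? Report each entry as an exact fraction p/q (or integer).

x̄ = F·x = [9, -3]
P̄ = F·P·Fᵀ + Q = [14 2; 2 29]
S = H·P̄·Hᵀ + R = [221]
K = P̄·Hᵀ·S⁻¹ = [-38/221; 4/17]
x' − x̄ = [-1368/221, 144/17] = K·y
y = (KᵀK)⁻¹·Kᵀ·(x' − x̄) = [36]
z = y + H·x̄ = [36] + [-33] = [3]

z = [3]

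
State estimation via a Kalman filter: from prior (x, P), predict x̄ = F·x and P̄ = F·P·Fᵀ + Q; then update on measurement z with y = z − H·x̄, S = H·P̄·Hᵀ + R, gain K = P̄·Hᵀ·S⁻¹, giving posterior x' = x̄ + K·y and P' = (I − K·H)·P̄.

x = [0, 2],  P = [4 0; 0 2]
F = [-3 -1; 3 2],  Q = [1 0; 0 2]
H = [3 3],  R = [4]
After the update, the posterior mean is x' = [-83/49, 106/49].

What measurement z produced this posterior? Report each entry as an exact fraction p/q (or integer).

x̄ = F·x = [-2, 4]
P̄ = F·P·Fᵀ + Q = [39 -40; -40 46]
S = H·P̄·Hᵀ + R = [49]
K = P̄·Hᵀ·S⁻¹ = [-3/49; 18/49]
x' − x̄ = [15/49, -90/49] = K·y
y = (KᵀK)⁻¹·Kᵀ·(x' − x̄) = [-5]
z = y + H·x̄ = [-5] + [6] = [1]

z = [1]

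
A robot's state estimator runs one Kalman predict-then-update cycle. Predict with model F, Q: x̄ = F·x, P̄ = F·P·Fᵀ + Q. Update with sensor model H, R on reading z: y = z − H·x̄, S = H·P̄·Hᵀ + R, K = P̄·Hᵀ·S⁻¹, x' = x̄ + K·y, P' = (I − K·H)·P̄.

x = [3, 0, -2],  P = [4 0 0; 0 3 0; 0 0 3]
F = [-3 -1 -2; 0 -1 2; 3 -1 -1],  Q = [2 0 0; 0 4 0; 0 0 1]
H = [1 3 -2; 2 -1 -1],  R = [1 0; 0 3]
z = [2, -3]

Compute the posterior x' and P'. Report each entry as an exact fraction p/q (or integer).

x̄ = F·x = [-5, -4, 11]
P̄ = F·P·Fᵀ + Q = [53 -9 -27; -9 19 -3; -27 -3 43]
y = z − H·x̄ = [41, 14]
S = H·P̄·Hᵀ + R = [487 228; 228 415]
K = P̄·Hᵀ·S⁻¹ = [824/150121 50914/150121; 30162/150121 -28870/150121; -29198/150121 -17962/150121]
x' = x̄ + K·y = [-175/6527, 10086/6527, 8815/6527]
P' = (I − K·H)·P̄ = [660705/150121 335491/150121 833177/150121; 335491/150121 241971/150121 515621/150121; 833177/150121 515621/150121 1204619/150121]

x' = [-175/6527, 10086/6527, 8815/6527]
P' = [660705/150121 335491/150121 833177/150121; 335491/150121 241971/150121 515621/150121; 833177/150121 515621/150121 1204619/150121]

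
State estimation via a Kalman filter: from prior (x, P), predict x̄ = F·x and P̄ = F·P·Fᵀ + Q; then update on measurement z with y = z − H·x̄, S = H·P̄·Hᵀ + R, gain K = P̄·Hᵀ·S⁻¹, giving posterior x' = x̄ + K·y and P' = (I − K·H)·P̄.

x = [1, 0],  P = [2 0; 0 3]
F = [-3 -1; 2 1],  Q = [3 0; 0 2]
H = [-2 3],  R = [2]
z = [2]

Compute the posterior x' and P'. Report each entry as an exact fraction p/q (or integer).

x' = [-51/79, 20/79]
P' = [831/395 492/395; 492/395 374/395]

x̄ = F·x = [-3, 2]
P̄ = F·P·Fᵀ + Q = [24 -15; -15 13]
y = z − H·x̄ = [-10]
S = H·P̄·Hᵀ + R = [395]
K = P̄·Hᵀ·S⁻¹ = [-93/395; 69/395]
x' = x̄ + K·y = [-51/79, 20/79]
P' = (I − K·H)·P̄ = [831/395 492/395; 492/395 374/395]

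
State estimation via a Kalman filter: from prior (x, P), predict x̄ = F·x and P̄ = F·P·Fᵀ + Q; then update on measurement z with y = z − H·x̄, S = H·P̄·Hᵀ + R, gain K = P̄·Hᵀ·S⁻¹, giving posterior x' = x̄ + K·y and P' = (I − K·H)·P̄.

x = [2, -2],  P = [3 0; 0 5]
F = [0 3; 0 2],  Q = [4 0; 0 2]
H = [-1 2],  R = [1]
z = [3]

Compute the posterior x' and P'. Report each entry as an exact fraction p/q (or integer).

x̄ = F·x = [-6, -4]
P̄ = F·P·Fᵀ + Q = [49 30; 30 22]
y = z − H·x̄ = [5]
S = H·P̄·Hᵀ + R = [18]
K = P̄·Hᵀ·S⁻¹ = [11/18; 7/9]
x' = x̄ + K·y = [-53/18, -1/9]
P' = (I − K·H)·P̄ = [761/18 193/9; 193/9 100/9]

x' = [-53/18, -1/9]
P' = [761/18 193/9; 193/9 100/9]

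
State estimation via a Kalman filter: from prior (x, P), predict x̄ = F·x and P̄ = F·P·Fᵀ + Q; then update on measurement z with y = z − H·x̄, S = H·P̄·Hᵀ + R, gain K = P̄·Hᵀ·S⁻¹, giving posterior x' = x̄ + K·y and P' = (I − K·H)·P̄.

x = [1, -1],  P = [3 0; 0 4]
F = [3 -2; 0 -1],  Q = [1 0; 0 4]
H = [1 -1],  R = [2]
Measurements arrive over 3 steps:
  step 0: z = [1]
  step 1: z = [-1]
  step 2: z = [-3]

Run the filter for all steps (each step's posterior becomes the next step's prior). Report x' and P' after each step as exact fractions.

step 0: x' = [41/19, 1], P' = [188/19 8; 8 8]
step 1: x' = [192/355, 93/71], P' = [5714/1065 884/213; 884/213 1036/213]
step 2: x' = [-16266/5363, -1185/5363], P' = [211238/37541 165096/37541; 165096/37541 189776/37541]

step 0: x̄ = F·x = [5, 1]
step 0: P̄ = F·P·Fᵀ + Q = [44 8; 8 8]
step 0: y = z − H·x̄ = [-3]
step 0: S = H·P̄·Hᵀ + R = [38]
step 0: K = P̄·Hᵀ·S⁻¹ = [18/19; 0]
step 0: x' = x̄ + K·y = [41/19, 1]
step 0: P' = (I − K·H)·P̄ = [188/19 8; 8 8]
step 1: x̄ = F·x = [85/19, -1]
step 1: P̄ = F·P·Fᵀ + Q = [495/19 -8; -8 12]
step 1: y = z − H·x̄ = [-123/19]
step 1: S = H·P̄·Hᵀ + R = [1065/19]
step 1: K = P̄·Hᵀ·S⁻¹ = [647/1065; -76/213]
step 1: x' = x̄ + K·y = [192/355, 93/71]
step 1: P' = (I − K·H)·P̄ = [5714/1065 884/213; 884/213 1036/213]
step 2: x̄ = F·x = [-354/355, -93/71]
step 2: P̄ = F·P·Fᵀ + Q = [20171/1065 -580/213; -580/213 1888/213]
step 2: y = z − H·x̄ = [-1176/355]
step 2: S = H·P̄·Hᵀ + R = [37541/1065]
step 2: K = P̄·Hᵀ·S⁻¹ = [23071/37541; -12340/37541]
step 2: x' = x̄ + K·y = [-16266/5363, -1185/5363]
step 2: P' = (I − K·H)·P̄ = [211238/37541 165096/37541; 165096/37541 189776/37541]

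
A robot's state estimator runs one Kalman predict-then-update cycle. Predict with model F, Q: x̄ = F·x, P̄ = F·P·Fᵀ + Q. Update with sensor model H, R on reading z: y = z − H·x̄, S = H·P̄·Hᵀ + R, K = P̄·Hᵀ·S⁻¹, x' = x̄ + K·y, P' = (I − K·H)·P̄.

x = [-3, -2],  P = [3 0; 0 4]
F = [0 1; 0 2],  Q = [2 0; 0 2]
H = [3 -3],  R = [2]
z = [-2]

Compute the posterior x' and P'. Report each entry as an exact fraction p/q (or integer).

x̄ = F·x = [-2, -4]
P̄ = F·P·Fᵀ + Q = [6 8; 8 18]
y = z − H·x̄ = [-8]
S = H·P̄·Hᵀ + R = [74]
K = P̄·Hᵀ·S⁻¹ = [-3/37; -15/37]
x' = x̄ + K·y = [-50/37, -28/37]
P' = (I − K·H)·P̄ = [204/37 206/37; 206/37 216/37]

x' = [-50/37, -28/37]
P' = [204/37 206/37; 206/37 216/37]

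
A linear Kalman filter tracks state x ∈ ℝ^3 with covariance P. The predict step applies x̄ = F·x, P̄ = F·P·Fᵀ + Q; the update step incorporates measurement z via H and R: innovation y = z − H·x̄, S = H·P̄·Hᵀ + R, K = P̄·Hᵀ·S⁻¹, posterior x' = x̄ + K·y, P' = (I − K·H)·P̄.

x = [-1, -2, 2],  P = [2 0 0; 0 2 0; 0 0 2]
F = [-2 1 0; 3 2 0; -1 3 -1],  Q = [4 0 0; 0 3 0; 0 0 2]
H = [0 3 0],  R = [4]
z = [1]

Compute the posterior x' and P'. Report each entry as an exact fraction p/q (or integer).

x̄ = F·x = [0, -7, -7]
P̄ = F·P·Fᵀ + Q = [14 -8 10; -8 29 6; 10 6 24]
y = z − H·x̄ = [22]
S = H·P̄·Hᵀ + R = [265]
K = P̄·Hᵀ·S⁻¹ = [-24/265; 87/265; 18/265]
x' = x̄ + K·y = [-528/265, 59/265, -1459/265]
P' = (I − K·H)·P̄ = [3134/265 -32/265 3082/265; -32/265 116/265 24/265; 3082/265 24/265 6036/265]

x' = [-528/265, 59/265, -1459/265]
P' = [3134/265 -32/265 3082/265; -32/265 116/265 24/265; 3082/265 24/265 6036/265]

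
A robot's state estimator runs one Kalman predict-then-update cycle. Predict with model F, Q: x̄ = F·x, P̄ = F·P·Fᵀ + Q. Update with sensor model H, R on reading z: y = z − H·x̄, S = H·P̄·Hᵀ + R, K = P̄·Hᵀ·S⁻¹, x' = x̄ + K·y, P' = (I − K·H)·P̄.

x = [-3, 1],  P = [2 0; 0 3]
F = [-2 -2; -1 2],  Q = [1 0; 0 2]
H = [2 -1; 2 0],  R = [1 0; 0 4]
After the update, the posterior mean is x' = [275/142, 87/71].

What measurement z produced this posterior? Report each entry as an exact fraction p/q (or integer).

x̄ = F·x = [4, 5]
P̄ = F·P·Fᵀ + Q = [21 -8; -8 16]
S = H·P̄·Hᵀ + R = [133 100; 100 88]
K = P̄·Hᵀ·S⁻¹ = [25/213 293/852; -152/213 134/213]
x' − x̄ = [-293/142, -268/71] = K·y
y = (KᵀK)⁻¹·Kᵀ·(x' − x̄) = [0, -6]
z = y + H·x̄ = [0, -6] + [3, 8] = [3, 2]

z = [3, 2]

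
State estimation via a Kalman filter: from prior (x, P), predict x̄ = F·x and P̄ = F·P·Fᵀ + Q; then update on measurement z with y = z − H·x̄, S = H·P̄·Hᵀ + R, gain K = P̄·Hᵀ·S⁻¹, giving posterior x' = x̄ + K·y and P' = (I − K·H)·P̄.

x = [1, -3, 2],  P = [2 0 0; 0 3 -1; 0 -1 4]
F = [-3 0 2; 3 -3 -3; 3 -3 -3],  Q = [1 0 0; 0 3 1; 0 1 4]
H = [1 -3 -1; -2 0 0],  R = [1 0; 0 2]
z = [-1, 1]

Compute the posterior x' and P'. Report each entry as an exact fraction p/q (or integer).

x' = [-10567/33117, 4588/33117, 1555/4731]
P' = [15874/33117 4058/33117 503/4731; 4058/33117 13438/33117 -3998/4731; 503/4731 -3998/4731 13648/4731]

x̄ = F·x = [1, 6, 6]
P̄ = F·P·Fᵀ + Q = [35 -36 -36; -36 66 64; -36 64 67]
y = z − H·x̄ = [22, 3]
S = H·P̄·Hᵀ + R = [1369 -358; -358 142]
K = P̄·Hᵀ·S⁻¹ = [179/33117 -15874/33117; -8270/33117 -4058/33117; -1151/4731 -503/4731]
x' = x̄ + K·y = [-10567/33117, 4588/33117, 1555/4731]
P' = (I − K·H)·P̄ = [15874/33117 4058/33117 503/4731; 4058/33117 13438/33117 -3998/4731; 503/4731 -3998/4731 13648/4731]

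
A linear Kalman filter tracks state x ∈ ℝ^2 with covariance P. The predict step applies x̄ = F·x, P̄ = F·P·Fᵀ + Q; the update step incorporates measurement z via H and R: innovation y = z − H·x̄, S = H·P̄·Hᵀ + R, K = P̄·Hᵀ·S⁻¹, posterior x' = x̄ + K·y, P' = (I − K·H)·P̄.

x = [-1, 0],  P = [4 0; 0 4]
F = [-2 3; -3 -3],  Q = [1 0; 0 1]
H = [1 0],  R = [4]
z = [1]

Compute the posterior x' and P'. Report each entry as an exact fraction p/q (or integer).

x̄ = F·x = [2, 3]
P̄ = F·P·Fᵀ + Q = [53 -12; -12 73]
y = z − H·x̄ = [-1]
S = H·P̄·Hᵀ + R = [57]
K = P̄·Hᵀ·S⁻¹ = [53/57; -4/19]
x' = x̄ + K·y = [61/57, 61/19]
P' = (I − K·H)·P̄ = [212/57 -16/19; -16/19 1339/19]

x' = [61/57, 61/19]
P' = [212/57 -16/19; -16/19 1339/19]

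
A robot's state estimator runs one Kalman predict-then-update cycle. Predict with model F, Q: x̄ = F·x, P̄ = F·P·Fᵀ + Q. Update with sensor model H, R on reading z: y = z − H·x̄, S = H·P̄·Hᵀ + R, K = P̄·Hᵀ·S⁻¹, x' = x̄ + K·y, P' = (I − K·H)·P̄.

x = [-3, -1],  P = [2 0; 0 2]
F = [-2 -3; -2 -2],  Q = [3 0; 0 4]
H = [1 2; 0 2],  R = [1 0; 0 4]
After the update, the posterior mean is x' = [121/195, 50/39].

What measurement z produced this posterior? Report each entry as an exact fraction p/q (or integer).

z = [3, 3]

x̄ = F·x = [9, 8]
P̄ = F·P·Fᵀ + Q = [29 20; 20 20]
S = H·P̄·Hᵀ + R = [190 120; 120 84]
K = P̄·Hᵀ·S⁻¹ = [83/130 -17/39; 2/13 10/39]
x' − x̄ = [-1634/195, -262/39] = K·y
y = (KᵀK)⁻¹·Kᵀ·(x' − x̄) = [-22, -13]
z = y + H·x̄ = [-22, -13] + [25, 16] = [3, 3]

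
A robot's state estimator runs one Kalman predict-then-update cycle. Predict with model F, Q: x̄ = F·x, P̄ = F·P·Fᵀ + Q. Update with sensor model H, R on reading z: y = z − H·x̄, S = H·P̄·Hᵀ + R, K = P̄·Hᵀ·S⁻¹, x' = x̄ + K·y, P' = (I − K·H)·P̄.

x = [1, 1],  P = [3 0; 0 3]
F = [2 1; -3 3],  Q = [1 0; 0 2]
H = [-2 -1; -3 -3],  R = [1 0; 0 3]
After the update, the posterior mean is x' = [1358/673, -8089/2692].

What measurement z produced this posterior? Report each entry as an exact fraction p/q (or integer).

x̄ = F·x = [3, 0]
P̄ = F·P·Fᵀ + Q = [16 -9; -9 56]
S = H·P̄·Hᵀ + R = [85 183; 183 489]
K = P̄·Hᵀ·S⁻¹ = [-617/673 202/673; 2407/2692 -1677/2692]
x' − x̄ = [-661/673, -8089/2692] = K·y
y = (KᵀK)⁻¹·Kᵀ·(x' − x̄) = [5, 12]
z = y + H·x̄ = [5, 12] + [-6, -9] = [-1, 3]

z = [-1, 3]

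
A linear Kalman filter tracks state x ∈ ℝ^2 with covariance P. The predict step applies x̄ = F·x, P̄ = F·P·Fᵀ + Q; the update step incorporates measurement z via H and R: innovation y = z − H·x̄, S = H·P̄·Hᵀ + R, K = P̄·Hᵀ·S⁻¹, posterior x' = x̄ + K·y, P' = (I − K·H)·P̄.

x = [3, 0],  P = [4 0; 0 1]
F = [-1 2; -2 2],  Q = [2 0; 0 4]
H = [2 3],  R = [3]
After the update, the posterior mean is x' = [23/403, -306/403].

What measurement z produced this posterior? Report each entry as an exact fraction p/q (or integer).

z = [-2]

x̄ = F·x = [-3, -6]
P̄ = F·P·Fᵀ + Q = [10 12; 12 24]
S = H·P̄·Hᵀ + R = [403]
K = P̄·Hᵀ·S⁻¹ = [56/403; 96/403]
x' − x̄ = [1232/403, 2112/403] = K·y
y = (KᵀK)⁻¹·Kᵀ·(x' − x̄) = [22]
z = y + H·x̄ = [22] + [-24] = [-2]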